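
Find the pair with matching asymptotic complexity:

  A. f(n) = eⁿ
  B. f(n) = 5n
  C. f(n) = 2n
B and C

Examining each function:
  A. eⁿ is O(eⁿ)
  B. 5n is O(n)
  C. 2n is O(n)

Functions B and C both have the same complexity class.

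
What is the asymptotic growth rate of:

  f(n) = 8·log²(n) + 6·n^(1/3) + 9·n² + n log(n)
Θ(n²)

Order the terms by growth rate: 8·log²(n) ≺ 6·n^(1/3) ≺ n log(n) ≺ 9·n².
The fastest-growing term 9·n² dominates as n → ∞; dropping its constant factor gives Θ(n²).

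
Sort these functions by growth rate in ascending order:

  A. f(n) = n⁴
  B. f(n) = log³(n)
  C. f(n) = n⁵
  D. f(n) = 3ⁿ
B < A < C < D

Comparing growth rates:
B = log³(n) is O(log³ n)
A = n⁴ is O(n⁴)
C = n⁵ is O(n⁵)
D = 3ⁿ is O(3ⁿ)

Therefore, the order from slowest to fastest is: B < A < C < D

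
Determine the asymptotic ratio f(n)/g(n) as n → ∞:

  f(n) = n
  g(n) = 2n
1/2

Since n and 2n have the same growth rate (O(n)),
the ratio converges to a constant: 1/2.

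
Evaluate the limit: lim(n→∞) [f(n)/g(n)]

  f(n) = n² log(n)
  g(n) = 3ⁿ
0

Since n² log(n) (O(n² log n)) grows slower than 3ⁿ (O(3ⁿ)),
the ratio f(n)/g(n) → 0 as n → ∞.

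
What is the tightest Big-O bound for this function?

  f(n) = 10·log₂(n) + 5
O(log n)

The dominant term in 10·log₂(n) + 5 is 10·log₂(n), which is Θ(log n).
Lower-order terms (5) are asymptotically negligible.
Constants are absorbed, so the tightest bound is O(log n).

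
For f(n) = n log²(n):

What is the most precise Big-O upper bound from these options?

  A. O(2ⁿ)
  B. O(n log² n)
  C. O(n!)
B

f(n) = n log²(n) is O(n log² n).
All listed options are valid Big-O bounds (upper bounds),
but O(n log² n) is the tightest (smallest valid bound).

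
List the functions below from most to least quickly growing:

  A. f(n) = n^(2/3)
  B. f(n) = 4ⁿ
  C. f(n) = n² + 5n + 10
B > C > A

Comparing growth rates:
B = 4ⁿ is O(4ⁿ)
C = n² + 5n + 10 is O(n²)
A = n^(2/3) is O(n^(2/3))

Therefore, the order from fastest to slowest is: B > C > A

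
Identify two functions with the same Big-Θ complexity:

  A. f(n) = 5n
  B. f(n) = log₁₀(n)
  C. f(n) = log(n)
B and C

Examining each function:
  A. 5n is O(n)
  B. log₁₀(n) is O(log n)
  C. log(n) is O(log n)

Functions B and C both have the same complexity class.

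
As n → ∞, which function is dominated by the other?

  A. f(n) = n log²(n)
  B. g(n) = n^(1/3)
B

f(n) = n log²(n) is O(n log² n), while g(n) = n^(1/3) is O(n^(1/3)).
Since O(n^(1/3)) grows slower than O(n log² n), g(n) is dominated.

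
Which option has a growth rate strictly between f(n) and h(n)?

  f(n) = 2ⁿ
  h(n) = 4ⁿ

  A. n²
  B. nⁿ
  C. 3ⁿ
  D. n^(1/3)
C

We need g(n) with 2ⁿ = o(g(n)) and g(n) = o(4ⁿ), i.e. O(2ⁿ) ≺ g ≺ O(4ⁿ).
Check each option:
  A. n² — O(n²) does not grow strictly faster than f(n)
  B. nⁿ — O(nⁿ) does not grow strictly slower than h(n)
  C. 3ⁿ — O(3ⁿ) is strictly between O(2ⁿ) and O(4ⁿ) ✓
  D. n^(1/3) — O(n^(1/3)) does not grow strictly faster than f(n)

Only option C (3ⁿ) lies strictly between.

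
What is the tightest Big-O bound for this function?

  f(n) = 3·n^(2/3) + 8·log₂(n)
O(n^(2/3))

The dominant term in 3·n^(2/3) + 8·log₂(n) is 3·n^(2/3), which is Θ(n^(2/3)).
Lower-order terms (8·log₂(n)) are asymptotically negligible.
Constants are absorbed, so the tightest bound is O(n^(2/3)).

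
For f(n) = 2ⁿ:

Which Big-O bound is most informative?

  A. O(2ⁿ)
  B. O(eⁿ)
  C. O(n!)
A

f(n) = 2ⁿ is O(2ⁿ).
All listed options are valid Big-O bounds (upper bounds),
but O(2ⁿ) is the tightest (smallest valid bound).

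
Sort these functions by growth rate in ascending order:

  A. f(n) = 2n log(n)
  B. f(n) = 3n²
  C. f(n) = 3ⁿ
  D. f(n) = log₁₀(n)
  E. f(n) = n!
D < A < B < C < E

Comparing growth rates:
D = log₁₀(n) is O(log n)
A = 2n log(n) is O(n log n)
B = 3n² is O(n²)
C = 3ⁿ is O(3ⁿ)
E = n! is O(n!)

Therefore, the order from slowest to fastest is: D < A < B < C < E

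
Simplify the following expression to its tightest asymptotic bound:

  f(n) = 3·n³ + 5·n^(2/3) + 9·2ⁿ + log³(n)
Θ(2ⁿ)

Order the terms by growth rate: log³(n) ≺ 5·n^(2/3) ≺ 3·n³ ≺ 9·2ⁿ.
The fastest-growing term 9·2ⁿ dominates as n → ∞; dropping its constant factor gives Θ(2ⁿ).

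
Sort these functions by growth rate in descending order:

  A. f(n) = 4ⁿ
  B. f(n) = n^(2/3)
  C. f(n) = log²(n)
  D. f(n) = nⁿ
D > A > B > C

Comparing growth rates:
D = nⁿ is O(nⁿ)
A = 4ⁿ is O(4ⁿ)
B = n^(2/3) is O(n^(2/3))
C = log²(n) is O(log² n)

Therefore, the order from fastest to slowest is: D > A > B > C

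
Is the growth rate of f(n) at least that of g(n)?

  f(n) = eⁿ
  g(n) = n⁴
True

f(n) = eⁿ is O(eⁿ), and g(n) = n⁴ is O(n⁴).
Since O(eⁿ) grows at least as fast as O(n⁴), f(n) = Ω(g(n)) is true.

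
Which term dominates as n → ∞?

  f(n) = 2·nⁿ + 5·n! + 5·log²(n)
2·nⁿ

Looking at each term:
  - 2·nⁿ is O(nⁿ)
  - 5·n! is O(n!)
  - 5·log²(n) is O(log² n)

The term 2·nⁿ (O(nⁿ)) grows fastest and dominates all others.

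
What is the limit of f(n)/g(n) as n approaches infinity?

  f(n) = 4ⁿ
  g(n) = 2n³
∞

Since 4ⁿ (O(4ⁿ)) grows faster than 2n³ (O(n³)),
the ratio f(n)/g(n) → ∞ as n → ∞.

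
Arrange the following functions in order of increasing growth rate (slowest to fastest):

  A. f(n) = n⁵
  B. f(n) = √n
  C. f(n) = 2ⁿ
B < A < C

Comparing growth rates:
B = √n is O(√n)
A = n⁵ is O(n⁵)
C = 2ⁿ is O(2ⁿ)

Therefore, the order from slowest to fastest is: B < A < C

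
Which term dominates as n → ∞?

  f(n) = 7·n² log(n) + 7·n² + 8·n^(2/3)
7·n² log(n)

Looking at each term:
  - 7·n² log(n) is O(n² log n)
  - 7·n² is O(n²)
  - 8·n^(2/3) is O(n^(2/3))

The term 7·n² log(n) (O(n² log n)) grows fastest and dominates all others.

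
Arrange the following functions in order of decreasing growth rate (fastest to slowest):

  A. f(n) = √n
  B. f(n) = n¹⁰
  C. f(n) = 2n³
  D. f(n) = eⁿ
D > B > C > A

Comparing growth rates:
D = eⁿ is O(eⁿ)
B = n¹⁰ is O(n¹⁰)
C = 2n³ is O(n³)
A = √n is O(√n)

Therefore, the order from fastest to slowest is: D > B > C > A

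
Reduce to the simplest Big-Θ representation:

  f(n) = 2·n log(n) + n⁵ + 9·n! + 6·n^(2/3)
Θ(n!)

Order the terms by growth rate: 6·n^(2/3) ≺ 2·n log(n) ≺ n⁵ ≺ 9·n!.
The fastest-growing term 9·n! dominates as n → ∞; dropping its constant factor gives Θ(n!).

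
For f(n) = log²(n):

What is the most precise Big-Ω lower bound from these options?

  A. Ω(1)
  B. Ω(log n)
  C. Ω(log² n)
C

f(n) = log²(n) is Ω(log² n).
All listed options are valid Big-Ω bounds (lower bounds),
but Ω(log² n) is the tightest (largest valid bound).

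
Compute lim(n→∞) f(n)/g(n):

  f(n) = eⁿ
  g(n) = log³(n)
∞

Since eⁿ (O(eⁿ)) grows faster than log³(n) (O(log³ n)),
the ratio f(n)/g(n) → ∞ as n → ∞.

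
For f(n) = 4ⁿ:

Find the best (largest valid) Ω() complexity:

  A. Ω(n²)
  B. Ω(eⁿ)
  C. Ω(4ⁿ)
C

f(n) = 4ⁿ is Ω(4ⁿ).
All listed options are valid Big-Ω bounds (lower bounds),
but Ω(4ⁿ) is the tightest (largest valid bound).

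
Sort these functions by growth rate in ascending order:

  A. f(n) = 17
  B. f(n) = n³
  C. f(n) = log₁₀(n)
A < C < B

Comparing growth rates:
A = 17 is O(1)
C = log₁₀(n) is O(log n)
B = n³ is O(n³)

Therefore, the order from slowest to fastest is: A < C < B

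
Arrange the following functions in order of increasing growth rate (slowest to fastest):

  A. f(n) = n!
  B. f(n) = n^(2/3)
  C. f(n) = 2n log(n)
B < C < A

Comparing growth rates:
B = n^(2/3) is O(n^(2/3))
C = 2n log(n) is O(n log n)
A = n! is O(n!)

Therefore, the order from slowest to fastest is: B < C < A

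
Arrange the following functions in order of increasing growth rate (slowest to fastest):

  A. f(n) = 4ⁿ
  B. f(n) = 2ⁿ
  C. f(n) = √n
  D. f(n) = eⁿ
C < B < D < A

Comparing growth rates:
C = √n is O(√n)
B = 2ⁿ is O(2ⁿ)
D = eⁿ is O(eⁿ)
A = 4ⁿ is O(4ⁿ)

Therefore, the order from slowest to fastest is: C < B < D < A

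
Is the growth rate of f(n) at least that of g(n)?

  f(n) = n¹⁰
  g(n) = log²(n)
True

f(n) = n¹⁰ is O(n¹⁰), and g(n) = log²(n) is O(log² n).
Since O(n¹⁰) grows at least as fast as O(log² n), f(n) = Ω(g(n)) is true.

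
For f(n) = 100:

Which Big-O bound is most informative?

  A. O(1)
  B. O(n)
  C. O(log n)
A

f(n) = 100 is O(1).
All listed options are valid Big-O bounds (upper bounds),
but O(1) is the tightest (smallest valid bound).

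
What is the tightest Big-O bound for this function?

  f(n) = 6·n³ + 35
O(n³)

The dominant term in 6·n³ + 35 is 6·n³, which is Θ(n³).
Lower-order terms (35) are asymptotically negligible.
Constants are absorbed, so the tightest bound is O(n³).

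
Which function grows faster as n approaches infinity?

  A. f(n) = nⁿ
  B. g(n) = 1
A

f(n) = nⁿ is O(nⁿ), while g(n) = 1 is O(1).
Since O(nⁿ) grows faster than O(1), f(n) dominates.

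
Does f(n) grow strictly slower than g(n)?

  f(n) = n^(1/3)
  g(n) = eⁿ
True

f(n) = n^(1/3) is O(n^(1/3)), and g(n) = eⁿ is O(eⁿ).
Since O(n^(1/3)) grows strictly slower than O(eⁿ), f(n) = o(g(n)) is true.
This means lim(n→∞) f(n)/g(n) = 0.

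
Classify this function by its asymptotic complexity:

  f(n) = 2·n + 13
O(n)

The dominant term in 2·n + 13 is 2·n, which is Θ(n).
Lower-order terms (13) are asymptotically negligible.
Constants are absorbed, so the tightest bound is O(n).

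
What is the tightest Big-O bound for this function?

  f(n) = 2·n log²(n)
O(n log² n)

The dominant term in 2·n log²(n) is 2·n log²(n), which is Θ(n log² n).
Constants are absorbed, so the tightest bound is O(n log² n).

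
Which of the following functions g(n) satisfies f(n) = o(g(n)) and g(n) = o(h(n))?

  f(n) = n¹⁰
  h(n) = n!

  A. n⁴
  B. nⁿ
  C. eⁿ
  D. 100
C

We need g(n) with n¹⁰ = o(g(n)) and g(n) = o(n!), i.e. O(n¹⁰) ≺ g ≺ O(n!).
Check each option:
  A. n⁴ — O(n⁴) does not grow strictly faster than f(n)
  B. nⁿ — O(nⁿ) does not grow strictly slower than h(n)
  C. eⁿ — O(eⁿ) is strictly between O(n¹⁰) and O(n!) ✓
  D. 100 — O(1) does not grow strictly faster than f(n)

Only option C (eⁿ) lies strictly between.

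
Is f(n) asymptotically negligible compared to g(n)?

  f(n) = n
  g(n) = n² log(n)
True

f(n) = n is O(n), and g(n) = n² log(n) is O(n² log n).
Since O(n) grows strictly slower than O(n² log n), f(n) = o(g(n)) is true.
This means lim(n→∞) f(n)/g(n) = 0.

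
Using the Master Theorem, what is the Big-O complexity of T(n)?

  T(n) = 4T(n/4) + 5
Θ(n)

Master Theorem: a = 4, b = 4, f(n) = 5.
Compute the critical exponent d = log₄(4) = 1.
Compare f(n) = Θ(1) against n^d:
  k = 0 < d = 1, so f(n) = O(n^(d-ε)) — Case 1.
  The recursion cost dominates: T(n) = Θ(n^d) = Θ(n).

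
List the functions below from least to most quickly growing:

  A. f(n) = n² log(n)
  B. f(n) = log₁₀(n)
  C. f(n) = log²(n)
B < C < A

Comparing growth rates:
B = log₁₀(n) is O(log n)
C = log²(n) is O(log² n)
A = n² log(n) is O(n² log n)

Therefore, the order from slowest to fastest is: B < C < A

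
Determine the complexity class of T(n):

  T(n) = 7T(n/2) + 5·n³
Θ(n³)

Master Theorem: a = 7, b = 2, f(n) = 5·n³.
Compute the critical exponent d = log₂(7) = 2.807.
Compare f(n) = Θ(n³) against n^d:
  k = 3 > d = 2.807, so f(n) = Ω(n^(d+ε)) — Case 3.
  Regularity: a·(n/b)^3/n^3 = a/b^3 = 7/8 < 1 ✓.
  The top-level work dominates: T(n) = Θ(f(n)) = Θ(n³).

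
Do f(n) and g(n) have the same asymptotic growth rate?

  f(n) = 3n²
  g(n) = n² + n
True

f(n) = 3n² and g(n) = n² + n are both O(n²).
Since they have the same asymptotic growth rate, f(n) = Θ(g(n)) is true.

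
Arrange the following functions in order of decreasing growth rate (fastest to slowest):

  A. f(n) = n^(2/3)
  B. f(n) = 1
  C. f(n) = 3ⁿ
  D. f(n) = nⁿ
D > C > A > B

Comparing growth rates:
D = nⁿ is O(nⁿ)
C = 3ⁿ is O(3ⁿ)
A = n^(2/3) is O(n^(2/3))
B = 1 is O(1)

Therefore, the order from fastest to slowest is: D > C > A > B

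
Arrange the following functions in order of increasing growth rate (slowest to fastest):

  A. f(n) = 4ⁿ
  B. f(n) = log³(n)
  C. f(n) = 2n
B < C < A

Comparing growth rates:
B = log³(n) is O(log³ n)
C = 2n is O(n)
A = 4ⁿ is O(4ⁿ)

Therefore, the order from slowest to fastest is: B < C < A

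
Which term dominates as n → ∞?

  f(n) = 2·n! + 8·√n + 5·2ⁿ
2·n!

Looking at each term:
  - 2·n! is O(n!)
  - 8·√n is O(√n)
  - 5·2ⁿ is O(2ⁿ)

The term 2·n! (O(n!)) grows fastest and dominates all others.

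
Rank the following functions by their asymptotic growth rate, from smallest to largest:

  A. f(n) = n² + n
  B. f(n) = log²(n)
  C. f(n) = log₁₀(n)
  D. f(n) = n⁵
C < B < A < D

Comparing growth rates:
C = log₁₀(n) is O(log n)
B = log²(n) is O(log² n)
A = n² + n is O(n²)
D = n⁵ is O(n⁵)

Therefore, the order from slowest to fastest is: C < B < A < D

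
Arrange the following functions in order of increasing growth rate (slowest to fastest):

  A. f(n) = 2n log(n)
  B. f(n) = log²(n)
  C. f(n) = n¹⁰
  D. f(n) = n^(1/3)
B < D < A < C

Comparing growth rates:
B = log²(n) is O(log² n)
D = n^(1/3) is O(n^(1/3))
A = 2n log(n) is O(n log n)
C = n¹⁰ is O(n¹⁰)

Therefore, the order from slowest to fastest is: B < D < A < C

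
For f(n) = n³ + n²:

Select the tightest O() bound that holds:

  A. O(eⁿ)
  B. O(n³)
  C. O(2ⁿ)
B

f(n) = n³ + n² is O(n³).
All listed options are valid Big-O bounds (upper bounds),
but O(n³) is the tightest (smallest valid bound).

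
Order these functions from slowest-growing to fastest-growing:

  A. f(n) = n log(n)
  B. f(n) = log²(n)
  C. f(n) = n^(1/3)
B < C < A

Comparing growth rates:
B = log²(n) is O(log² n)
C = n^(1/3) is O(n^(1/3))
A = n log(n) is O(n log n)

Therefore, the order from slowest to fastest is: B < C < A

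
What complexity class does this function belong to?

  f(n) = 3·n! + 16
O(n!)

The dominant term in 3·n! + 16 is 3·n!, which is Θ(n!).
Lower-order terms (16) are asymptotically negligible.
Constants are absorbed, so the tightest bound is O(n!).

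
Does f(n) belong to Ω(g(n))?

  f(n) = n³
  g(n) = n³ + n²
True

f(n) = n³ and g(n) = n³ + n² are both O(n³).
Big-Ω permits equal growth rates (f ≥ c·g for some c > 0), so f(n) = Ω(g(n)) is true.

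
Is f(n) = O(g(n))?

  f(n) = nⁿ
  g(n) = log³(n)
False

f(n) = nⁿ is O(nⁿ), and g(n) = log³(n) is O(log³ n).
Since O(nⁿ) grows faster than O(log³ n), f(n) = O(g(n)) is false.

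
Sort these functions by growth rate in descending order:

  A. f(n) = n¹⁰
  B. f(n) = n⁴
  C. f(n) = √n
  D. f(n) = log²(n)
A > B > C > D

Comparing growth rates:
A = n¹⁰ is O(n¹⁰)
B = n⁴ is O(n⁴)
C = √n is O(√n)
D = log²(n) is O(log² n)

Therefore, the order from fastest to slowest is: A > B > C > D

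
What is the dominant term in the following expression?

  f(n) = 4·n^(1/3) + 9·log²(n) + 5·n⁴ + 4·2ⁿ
4·2ⁿ

Looking at each term:
  - 4·n^(1/3) is O(n^(1/3))
  - 9·log²(n) is O(log² n)
  - 5·n⁴ is O(n⁴)
  - 4·2ⁿ is O(2ⁿ)

The term 4·2ⁿ (O(2ⁿ)) grows fastest and dominates all others.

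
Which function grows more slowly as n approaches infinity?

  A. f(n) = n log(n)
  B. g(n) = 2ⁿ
A

f(n) = n log(n) is O(n log n), while g(n) = 2ⁿ is O(2ⁿ).
Since O(n log n) grows slower than O(2ⁿ), f(n) is dominated.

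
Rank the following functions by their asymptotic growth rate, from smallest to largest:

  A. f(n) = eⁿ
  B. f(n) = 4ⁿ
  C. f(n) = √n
C < A < B

Comparing growth rates:
C = √n is O(√n)
A = eⁿ is O(eⁿ)
B = 4ⁿ is O(4ⁿ)

Therefore, the order from slowest to fastest is: C < A < B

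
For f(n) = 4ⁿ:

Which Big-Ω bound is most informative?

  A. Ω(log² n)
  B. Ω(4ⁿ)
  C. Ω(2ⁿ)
B

f(n) = 4ⁿ is Ω(4ⁿ).
All listed options are valid Big-Ω bounds (lower bounds),
but Ω(4ⁿ) is the tightest (largest valid bound).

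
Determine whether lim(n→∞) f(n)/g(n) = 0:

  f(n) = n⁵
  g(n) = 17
False

f(n) = n⁵ is O(n⁵), and g(n) = 17 is O(1).
Since O(n⁵) grows faster than or equal to O(1), f(n) = o(g(n)) is false.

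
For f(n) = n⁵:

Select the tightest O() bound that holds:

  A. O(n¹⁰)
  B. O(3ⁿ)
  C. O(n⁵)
C

f(n) = n⁵ is O(n⁵).
All listed options are valid Big-O bounds (upper bounds),
but O(n⁵) is the tightest (smallest valid bound).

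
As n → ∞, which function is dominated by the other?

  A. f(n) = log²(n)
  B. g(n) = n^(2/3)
A

f(n) = log²(n) is O(log² n), while g(n) = n^(2/3) is O(n^(2/3)).
Since O(log² n) grows slower than O(n^(2/3)), f(n) is dominated.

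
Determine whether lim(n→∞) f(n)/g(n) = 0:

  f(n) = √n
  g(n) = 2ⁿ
True

f(n) = √n is O(√n), and g(n) = 2ⁿ is O(2ⁿ).
Since O(√n) grows strictly slower than O(2ⁿ), f(n) = o(g(n)) is true.
This means lim(n→∞) f(n)/g(n) = 0.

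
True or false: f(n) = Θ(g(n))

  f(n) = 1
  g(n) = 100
True

f(n) = 1 and g(n) = 100 are both O(1).
Since they have the same asymptotic growth rate, f(n) = Θ(g(n)) is true.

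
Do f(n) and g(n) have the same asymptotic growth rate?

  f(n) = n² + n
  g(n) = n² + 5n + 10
True

f(n) = n² + n and g(n) = n² + 5n + 10 are both O(n²).
Since they have the same asymptotic growth rate, f(n) = Θ(g(n)) is true.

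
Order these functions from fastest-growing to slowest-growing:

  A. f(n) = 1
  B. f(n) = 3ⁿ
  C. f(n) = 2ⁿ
B > C > A

Comparing growth rates:
B = 3ⁿ is O(3ⁿ)
C = 2ⁿ is O(2ⁿ)
A = 1 is O(1)

Therefore, the order from fastest to slowest is: B > C > A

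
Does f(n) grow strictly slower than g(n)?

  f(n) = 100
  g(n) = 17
False

f(n) = 100 is O(1), and g(n) = 17 is O(1).
Since they have the same growth rate, f(n) = o(g(n)) is false.
(f = o(g) requires f to grow strictly slower, not equal.)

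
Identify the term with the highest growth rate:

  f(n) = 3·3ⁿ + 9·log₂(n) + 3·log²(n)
3·3ⁿ

Looking at each term:
  - 3·3ⁿ is O(3ⁿ)
  - 9·log₂(n) is O(log n)
  - 3·log²(n) is O(log² n)

The term 3·3ⁿ (O(3ⁿ)) grows fastest and dominates all others.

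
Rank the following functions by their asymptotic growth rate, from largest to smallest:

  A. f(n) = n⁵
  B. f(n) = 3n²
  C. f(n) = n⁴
A > C > B

Comparing growth rates:
A = n⁵ is O(n⁵)
C = n⁴ is O(n⁴)
B = 3n² is O(n²)

Therefore, the order from fastest to slowest is: A > C > B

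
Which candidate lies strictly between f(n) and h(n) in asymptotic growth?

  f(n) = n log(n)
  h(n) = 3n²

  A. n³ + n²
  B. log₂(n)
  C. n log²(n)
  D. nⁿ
C

We need g(n) with n log(n) = o(g(n)) and g(n) = o(3n²), i.e. O(n log n) ≺ g ≺ O(n²).
Check each option:
  A. n³ + n² — O(n³) does not grow strictly slower than h(n)
  B. log₂(n) — O(log n) does not grow strictly faster than f(n)
  C. n log²(n) — O(n log² n) is strictly between O(n log n) and O(n²) ✓
  D. nⁿ — O(nⁿ) does not grow strictly slower than h(n)

Only option C (n log²(n)) lies strictly between.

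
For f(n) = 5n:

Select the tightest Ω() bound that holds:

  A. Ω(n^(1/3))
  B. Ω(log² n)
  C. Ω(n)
C

f(n) = 5n is Ω(n).
All listed options are valid Big-Ω bounds (lower bounds),
but Ω(n) is the tightest (largest valid bound).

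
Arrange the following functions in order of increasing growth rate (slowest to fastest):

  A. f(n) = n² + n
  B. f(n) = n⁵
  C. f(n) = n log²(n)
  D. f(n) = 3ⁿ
C < A < B < D

Comparing growth rates:
C = n log²(n) is O(n log² n)
A = n² + n is O(n²)
B = n⁵ is O(n⁵)
D = 3ⁿ is O(3ⁿ)

Therefore, the order from slowest to fastest is: C < A < B < D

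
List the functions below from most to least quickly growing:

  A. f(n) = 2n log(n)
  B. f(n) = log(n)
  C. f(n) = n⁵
C > A > B

Comparing growth rates:
C = n⁵ is O(n⁵)
A = 2n log(n) is O(n log n)
B = log(n) is O(log n)

Therefore, the order from fastest to slowest is: C > A > B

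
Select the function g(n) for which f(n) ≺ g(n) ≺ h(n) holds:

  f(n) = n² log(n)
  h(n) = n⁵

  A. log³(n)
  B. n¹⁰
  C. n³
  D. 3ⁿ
C

We need g(n) with n² log(n) = o(g(n)) and g(n) = o(n⁵), i.e. O(n² log n) ≺ g ≺ O(n⁵).
Check each option:
  A. log³(n) — O(log³ n) does not grow strictly faster than f(n)
  B. n¹⁰ — O(n¹⁰) does not grow strictly slower than h(n)
  C. n³ — O(n³) is strictly between O(n² log n) and O(n⁵) ✓
  D. 3ⁿ — O(3ⁿ) does not grow strictly slower than h(n)

Only option C (n³) lies strictly between.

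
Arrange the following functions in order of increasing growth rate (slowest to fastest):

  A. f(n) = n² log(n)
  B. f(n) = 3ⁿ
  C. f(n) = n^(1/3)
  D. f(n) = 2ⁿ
C < A < D < B

Comparing growth rates:
C = n^(1/3) is O(n^(1/3))
A = n² log(n) is O(n² log n)
D = 2ⁿ is O(2ⁿ)
B = 3ⁿ is O(3ⁿ)

Therefore, the order from slowest to fastest is: C < A < D < B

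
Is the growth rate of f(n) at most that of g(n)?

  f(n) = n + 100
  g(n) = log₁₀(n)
False

f(n) = n + 100 is O(n), and g(n) = log₁₀(n) is O(log n).
Since O(n) grows faster than O(log n), f(n) = O(g(n)) is false.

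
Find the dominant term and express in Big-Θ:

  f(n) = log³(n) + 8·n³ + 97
Θ(n³)

Order the terms by growth rate: 97 ≺ log³(n) ≺ 8·n³.
The fastest-growing term 8·n³ dominates as n → ∞; dropping its constant factor gives Θ(n³).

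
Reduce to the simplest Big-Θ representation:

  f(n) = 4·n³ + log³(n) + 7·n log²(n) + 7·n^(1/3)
Θ(n³)

Order the terms by growth rate: log³(n) ≺ 7·n^(1/3) ≺ 7·n log²(n) ≺ 4·n³.
The fastest-growing term 4·n³ dominates as n → ∞; dropping its constant factor gives Θ(n³).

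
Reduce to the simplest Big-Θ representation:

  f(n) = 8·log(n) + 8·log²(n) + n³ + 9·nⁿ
Θ(nⁿ)

Order the terms by growth rate: 8·log(n) ≺ 8·log²(n) ≺ n³ ≺ 9·nⁿ.
The fastest-growing term 9·nⁿ dominates as n → ∞; dropping its constant factor gives Θ(nⁿ).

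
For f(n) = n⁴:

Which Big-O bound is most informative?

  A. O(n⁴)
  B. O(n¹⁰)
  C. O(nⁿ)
A

f(n) = n⁴ is O(n⁴).
All listed options are valid Big-O bounds (upper bounds),
but O(n⁴) is the tightest (smallest valid bound).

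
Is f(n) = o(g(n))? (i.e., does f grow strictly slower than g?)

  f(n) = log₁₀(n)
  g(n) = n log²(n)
True

f(n) = log₁₀(n) is O(log n), and g(n) = n log²(n) is O(n log² n).
Since O(log n) grows strictly slower than O(n log² n), f(n) = o(g(n)) is true.
This means lim(n→∞) f(n)/g(n) = 0.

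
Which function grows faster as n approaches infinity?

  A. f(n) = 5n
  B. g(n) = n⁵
B

f(n) = 5n is O(n), while g(n) = n⁵ is O(n⁵).
Since O(n⁵) grows faster than O(n), g(n) dominates.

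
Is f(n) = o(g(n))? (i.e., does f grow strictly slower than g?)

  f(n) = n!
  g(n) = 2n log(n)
False

f(n) = n! is O(n!), and g(n) = 2n log(n) is O(n log n).
Since O(n!) grows faster than or equal to O(n log n), f(n) = o(g(n)) is false.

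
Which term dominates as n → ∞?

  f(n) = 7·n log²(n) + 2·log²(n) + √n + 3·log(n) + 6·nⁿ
6·nⁿ

Looking at each term:
  - 7·n log²(n) is O(n log² n)
  - 2·log²(n) is O(log² n)
  - √n is O(√n)
  - 3·log(n) is O(log n)
  - 6·nⁿ is O(nⁿ)

The term 6·nⁿ (O(nⁿ)) grows fastest and dominates all others.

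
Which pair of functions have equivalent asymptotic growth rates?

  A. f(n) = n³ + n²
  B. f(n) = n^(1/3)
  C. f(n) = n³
A and C

Examining each function:
  A. n³ + n² is O(n³)
  B. n^(1/3) is O(n^(1/3))
  C. n³ is O(n³)

Functions A and C both have the same complexity class.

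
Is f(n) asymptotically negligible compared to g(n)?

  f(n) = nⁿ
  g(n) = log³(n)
False

f(n) = nⁿ is O(nⁿ), and g(n) = log³(n) is O(log³ n).
Since O(nⁿ) grows faster than or equal to O(log³ n), f(n) = o(g(n)) is false.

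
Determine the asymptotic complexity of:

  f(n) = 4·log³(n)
O(log³ n)

The dominant term in 4·log³(n) is 4·log³(n), which is Θ(log³ n).
Constants are absorbed, so the tightest bound is O(log³ n).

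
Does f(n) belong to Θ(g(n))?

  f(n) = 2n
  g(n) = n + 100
True

f(n) = 2n and g(n) = n + 100 are both O(n).
Since they have the same asymptotic growth rate, f(n) = Θ(g(n)) is true.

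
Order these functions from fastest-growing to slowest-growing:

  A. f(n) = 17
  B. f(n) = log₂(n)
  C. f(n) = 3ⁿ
C > B > A

Comparing growth rates:
C = 3ⁿ is O(3ⁿ)
B = log₂(n) is O(log n)
A = 17 is O(1)

Therefore, the order from fastest to slowest is: C > B > A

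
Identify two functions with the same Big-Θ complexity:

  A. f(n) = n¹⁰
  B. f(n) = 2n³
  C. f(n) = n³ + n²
B and C

Examining each function:
  A. n¹⁰ is O(n¹⁰)
  B. 2n³ is O(n³)
  C. n³ + n² is O(n³)

Functions B and C both have the same complexity class.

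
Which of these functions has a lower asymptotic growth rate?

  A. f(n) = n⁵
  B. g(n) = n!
A

f(n) = n⁵ is O(n⁵), while g(n) = n! is O(n!).
Since O(n⁵) grows slower than O(n!), f(n) is dominated.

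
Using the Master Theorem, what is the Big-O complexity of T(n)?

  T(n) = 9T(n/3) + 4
Θ(n²)

Master Theorem: a = 9, b = 3, f(n) = 4.
Compute the critical exponent d = log₃(9) = 2.
Compare f(n) = Θ(1) against n^d:
  k = 0 < d = 2, so f(n) = O(n^(d-ε)) — Case 1.
  The recursion cost dominates: T(n) = Θ(n^d) = Θ(n²).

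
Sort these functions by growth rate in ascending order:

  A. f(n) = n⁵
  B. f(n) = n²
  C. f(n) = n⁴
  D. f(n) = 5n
D < B < C < A

Comparing growth rates:
D = 5n is O(n)
B = n² is O(n²)
C = n⁴ is O(n⁴)
A = n⁵ is O(n⁵)

Therefore, the order from slowest to fastest is: D < B < C < A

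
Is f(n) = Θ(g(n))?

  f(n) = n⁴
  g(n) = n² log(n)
False

f(n) = n⁴ is O(n⁴), and g(n) = n² log(n) is O(n² log n).
Since they have different growth rates, f(n) = Θ(g(n)) is false.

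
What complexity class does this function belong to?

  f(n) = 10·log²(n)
O(log² n)

The dominant term in 10·log²(n) is 10·log²(n), which is Θ(log² n).
Constants are absorbed, so the tightest bound is O(log² n).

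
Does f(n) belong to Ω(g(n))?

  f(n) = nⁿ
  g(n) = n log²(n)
True

f(n) = nⁿ is O(nⁿ), and g(n) = n log²(n) is O(n log² n).
Since O(nⁿ) grows at least as fast as O(n log² n), f(n) = Ω(g(n)) is true.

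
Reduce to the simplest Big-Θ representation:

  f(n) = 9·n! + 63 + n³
Θ(n!)

Order the terms by growth rate: 63 ≺ n³ ≺ 9·n!.
The fastest-growing term 9·n! dominates as n → ∞; dropping its constant factor gives Θ(n!).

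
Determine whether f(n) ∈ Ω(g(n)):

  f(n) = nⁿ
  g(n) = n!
True

f(n) = nⁿ is O(nⁿ), and g(n) = n! is O(n!).
Since O(nⁿ) grows at least as fast as O(n!), f(n) = Ω(g(n)) is true.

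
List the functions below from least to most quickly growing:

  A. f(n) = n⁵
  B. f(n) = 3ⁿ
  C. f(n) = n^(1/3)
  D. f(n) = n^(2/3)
C < D < A < B

Comparing growth rates:
C = n^(1/3) is O(n^(1/3))
D = n^(2/3) is O(n^(2/3))
A = n⁵ is O(n⁵)
B = 3ⁿ is O(3ⁿ)

Therefore, the order from slowest to fastest is: C < D < A < B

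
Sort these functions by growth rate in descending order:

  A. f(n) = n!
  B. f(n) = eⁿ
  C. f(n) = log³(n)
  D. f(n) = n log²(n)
A > B > D > C

Comparing growth rates:
A = n! is O(n!)
B = eⁿ is O(eⁿ)
D = n log²(n) is O(n log² n)
C = log³(n) is O(log³ n)

Therefore, the order from fastest to slowest is: A > B > D > C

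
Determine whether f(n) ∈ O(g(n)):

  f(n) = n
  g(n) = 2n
True

f(n) = n and g(n) = 2n are both O(n).
Big-O permits equal growth rates (f ≤ c·g for some c), so f(n) = O(g(n)) is true.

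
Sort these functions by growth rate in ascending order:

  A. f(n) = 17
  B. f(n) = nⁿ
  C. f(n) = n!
A < C < B

Comparing growth rates:
A = 17 is O(1)
C = n! is O(n!)
B = nⁿ is O(nⁿ)

Therefore, the order from slowest to fastest is: A < C < B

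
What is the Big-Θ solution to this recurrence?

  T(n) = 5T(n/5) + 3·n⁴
Θ(n⁴)

Master Theorem: a = 5, b = 5, f(n) = 3·n⁴.
Compute the critical exponent d = log₅(5) = 1.
Compare f(n) = Θ(n⁴) against n^d:
  k = 4 > d = 1, so f(n) = Ω(n^(d+ε)) — Case 3.
  Regularity: a·(n/b)^4/n^4 = a/b^4 = 5/625 < 1 ✓.
  The top-level work dominates: T(n) = Θ(f(n)) = Θ(n⁴).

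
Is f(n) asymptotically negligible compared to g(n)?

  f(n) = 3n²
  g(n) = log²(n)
False

f(n) = 3n² is O(n²), and g(n) = log²(n) is O(log² n).
Since O(n²) grows faster than or equal to O(log² n), f(n) = o(g(n)) is false.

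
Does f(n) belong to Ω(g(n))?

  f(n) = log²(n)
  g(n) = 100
True

f(n) = log²(n) is O(log² n), and g(n) = 100 is O(1).
Since O(log² n) grows at least as fast as O(1), f(n) = Ω(g(n)) is true.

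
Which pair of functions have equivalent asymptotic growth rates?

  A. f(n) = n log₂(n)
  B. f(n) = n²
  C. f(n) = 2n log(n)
A and C

Examining each function:
  A. n log₂(n) is O(n log n)
  B. n² is O(n²)
  C. 2n log(n) is O(n log n)

Functions A and C both have the same complexity class.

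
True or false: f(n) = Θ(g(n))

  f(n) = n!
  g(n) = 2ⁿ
False

f(n) = n! is O(n!), and g(n) = 2ⁿ is O(2ⁿ).
Since they have different growth rates, f(n) = Θ(g(n)) is false.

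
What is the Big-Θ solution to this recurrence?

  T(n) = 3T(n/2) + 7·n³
Θ(n³)

Master Theorem: a = 3, b = 2, f(n) = 7·n³.
Compute the critical exponent d = log₂(3) = 1.585.
Compare f(n) = Θ(n³) against n^d:
  k = 3 > d = 1.585, so f(n) = Ω(n^(d+ε)) — Case 3.
  Regularity: a·(n/b)^3/n^3 = a/b^3 = 3/8 < 1 ✓.
  The top-level work dominates: T(n) = Θ(f(n)) = Θ(n³).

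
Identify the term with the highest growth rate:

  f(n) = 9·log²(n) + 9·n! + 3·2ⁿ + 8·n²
9·n!

Looking at each term:
  - 9·log²(n) is O(log² n)
  - 9·n! is O(n!)
  - 3·2ⁿ is O(2ⁿ)
  - 8·n² is O(n²)

The term 9·n! (O(n!)) grows fastest and dominates all others.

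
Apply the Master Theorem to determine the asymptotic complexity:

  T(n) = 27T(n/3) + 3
Θ(n³)

Master Theorem: a = 27, b = 3, f(n) = 3.
Compute the critical exponent d = log₃(27) = 3.
Compare f(n) = Θ(1) against n^d:
  k = 0 < d = 3, so f(n) = O(n^(d-ε)) — Case 1.
  The recursion cost dominates: T(n) = Θ(n^d) = Θ(n³).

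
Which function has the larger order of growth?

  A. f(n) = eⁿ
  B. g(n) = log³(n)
A

f(n) = eⁿ is O(eⁿ), while g(n) = log³(n) is O(log³ n).
Since O(eⁿ) grows faster than O(log³ n), f(n) dominates.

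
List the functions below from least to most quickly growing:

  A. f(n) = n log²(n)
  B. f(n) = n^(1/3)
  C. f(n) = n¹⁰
B < A < C

Comparing growth rates:
B = n^(1/3) is O(n^(1/3))
A = n log²(n) is O(n log² n)
C = n¹⁰ is O(n¹⁰)

Therefore, the order from slowest to fastest is: B < A < C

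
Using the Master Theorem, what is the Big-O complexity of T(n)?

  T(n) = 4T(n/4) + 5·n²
Θ(n²)

Master Theorem: a = 4, b = 4, f(n) = 5·n².
Compute the critical exponent d = log₄(4) = 1.
Compare f(n) = Θ(n²) against n^d:
  k = 2 > d = 1, so f(n) = Ω(n^(d+ε)) — Case 3.
  Regularity: a·(n/b)^2/n^2 = a/b^2 = 4/16 < 1 ✓.
  The top-level work dominates: T(n) = Θ(f(n)) = Θ(n²).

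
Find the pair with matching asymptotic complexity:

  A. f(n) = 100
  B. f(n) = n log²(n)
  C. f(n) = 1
A and C

Examining each function:
  A. 100 is O(1)
  B. n log²(n) is O(n log² n)
  C. 1 is O(1)

Functions A and C both have the same complexity class.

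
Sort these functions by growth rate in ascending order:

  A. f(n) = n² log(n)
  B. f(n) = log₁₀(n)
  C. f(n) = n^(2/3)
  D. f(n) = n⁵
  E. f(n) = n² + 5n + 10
B < C < E < A < D

Comparing growth rates:
B = log₁₀(n) is O(log n)
C = n^(2/3) is O(n^(2/3))
E = n² + 5n + 10 is O(n²)
A = n² log(n) is O(n² log n)
D = n⁵ is O(n⁵)

Therefore, the order from slowest to fastest is: B < C < E < A < D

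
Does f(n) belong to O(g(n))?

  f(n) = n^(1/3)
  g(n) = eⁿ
True

f(n) = n^(1/3) is O(n^(1/3)), and g(n) = eⁿ is O(eⁿ).
Since O(n^(1/3)) ⊆ O(eⁿ) (f grows no faster than g), f(n) = O(g(n)) is true.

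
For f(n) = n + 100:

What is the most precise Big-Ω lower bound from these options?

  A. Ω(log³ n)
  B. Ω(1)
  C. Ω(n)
C

f(n) = n + 100 is Ω(n).
All listed options are valid Big-Ω bounds (lower bounds),
but Ω(n) is the tightest (largest valid bound).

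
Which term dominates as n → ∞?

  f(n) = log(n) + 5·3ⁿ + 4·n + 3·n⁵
5·3ⁿ

Looking at each term:
  - log(n) is O(log n)
  - 5·3ⁿ is O(3ⁿ)
  - 4·n is O(n)
  - 3·n⁵ is O(n⁵)

The term 5·3ⁿ (O(3ⁿ)) grows fastest and dominates all others.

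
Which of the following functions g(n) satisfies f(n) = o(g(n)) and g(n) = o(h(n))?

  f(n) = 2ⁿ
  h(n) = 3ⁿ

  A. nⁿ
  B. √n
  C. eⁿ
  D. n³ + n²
C

We need g(n) with 2ⁿ = o(g(n)) and g(n) = o(3ⁿ), i.e. O(2ⁿ) ≺ g ≺ O(3ⁿ).
Check each option:
  A. nⁿ — O(nⁿ) does not grow strictly slower than h(n)
  B. √n — O(√n) does not grow strictly faster than f(n)
  C. eⁿ — O(eⁿ) is strictly between O(2ⁿ) and O(3ⁿ) ✓
  D. n³ + n² — O(n³) does not grow strictly faster than f(n)

Only option C (eⁿ) lies strictly between.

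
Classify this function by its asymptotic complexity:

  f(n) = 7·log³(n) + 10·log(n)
O(log³ n)

The dominant term in 7·log³(n) + 10·log(n) is 7·log³(n), which is Θ(log³ n).
Lower-order terms (10·log(n)) are asymptotically negligible.
Constants are absorbed, so the tightest bound is O(log³ n).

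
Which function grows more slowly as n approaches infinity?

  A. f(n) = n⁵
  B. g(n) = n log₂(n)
B

f(n) = n⁵ is O(n⁵), while g(n) = n log₂(n) is O(n log n).
Since O(n log n) grows slower than O(n⁵), g(n) is dominated.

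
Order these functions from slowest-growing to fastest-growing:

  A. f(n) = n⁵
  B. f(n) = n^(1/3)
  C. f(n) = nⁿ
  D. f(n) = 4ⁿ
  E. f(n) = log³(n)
E < B < A < D < C

Comparing growth rates:
E = log³(n) is O(log³ n)
B = n^(1/3) is O(n^(1/3))
A = n⁵ is O(n⁵)
D = 4ⁿ is O(4ⁿ)
C = nⁿ is O(nⁿ)

Therefore, the order from slowest to fastest is: E < B < A < D < C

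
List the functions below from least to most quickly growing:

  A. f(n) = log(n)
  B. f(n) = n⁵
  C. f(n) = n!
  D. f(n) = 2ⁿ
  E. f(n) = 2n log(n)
A < E < B < D < C

Comparing growth rates:
A = log(n) is O(log n)
E = 2n log(n) is O(n log n)
B = n⁵ is O(n⁵)
D = 2ⁿ is O(2ⁿ)
C = n! is O(n!)

Therefore, the order from slowest to fastest is: A < E < B < D < C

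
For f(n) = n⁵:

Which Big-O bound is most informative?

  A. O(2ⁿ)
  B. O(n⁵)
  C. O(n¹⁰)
B

f(n) = n⁵ is O(n⁵).
All listed options are valid Big-O bounds (upper bounds),
but O(n⁵) is the tightest (smallest valid bound).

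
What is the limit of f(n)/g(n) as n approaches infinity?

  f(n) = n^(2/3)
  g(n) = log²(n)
∞

Since n^(2/3) (O(n^(2/3))) grows faster than log²(n) (O(log² n)),
the ratio f(n)/g(n) → ∞ as n → ∞.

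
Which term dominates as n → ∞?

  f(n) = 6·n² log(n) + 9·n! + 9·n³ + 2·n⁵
9·n!

Looking at each term:
  - 6·n² log(n) is O(n² log n)
  - 9·n! is O(n!)
  - 9·n³ is O(n³)
  - 2·n⁵ is O(n⁵)

The term 9·n! (O(n!)) grows fastest and dominates all others.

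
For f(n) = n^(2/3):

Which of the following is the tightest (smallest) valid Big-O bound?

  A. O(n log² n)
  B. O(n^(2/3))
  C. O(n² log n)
B

f(n) = n^(2/3) is O(n^(2/3)).
All listed options are valid Big-O bounds (upper bounds),
but O(n^(2/3)) is the tightest (smallest valid bound).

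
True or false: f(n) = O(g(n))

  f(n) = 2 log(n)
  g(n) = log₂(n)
True

f(n) = 2 log(n) and g(n) = log₂(n) are both O(log n).
Big-O permits equal growth rates (f ≤ c·g for some c), so f(n) = O(g(n)) is true.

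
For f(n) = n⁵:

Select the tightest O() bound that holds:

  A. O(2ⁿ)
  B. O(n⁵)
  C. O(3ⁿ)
B

f(n) = n⁵ is O(n⁵).
All listed options are valid Big-O bounds (upper bounds),
but O(n⁵) is the tightest (smallest valid bound).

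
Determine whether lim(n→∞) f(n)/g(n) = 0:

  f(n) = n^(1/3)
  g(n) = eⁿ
True

f(n) = n^(1/3) is O(n^(1/3)), and g(n) = eⁿ is O(eⁿ).
Since O(n^(1/3)) grows strictly slower than O(eⁿ), f(n) = o(g(n)) is true.
This means lim(n→∞) f(n)/g(n) = 0.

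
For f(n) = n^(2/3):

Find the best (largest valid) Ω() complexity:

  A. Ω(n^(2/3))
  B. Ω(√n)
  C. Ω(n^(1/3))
A

f(n) = n^(2/3) is Ω(n^(2/3)).
All listed options are valid Big-Ω bounds (lower bounds),
but Ω(n^(2/3)) is the tightest (largest valid bound).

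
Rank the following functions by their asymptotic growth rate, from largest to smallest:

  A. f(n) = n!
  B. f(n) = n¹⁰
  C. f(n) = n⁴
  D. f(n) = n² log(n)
A > B > C > D

Comparing growth rates:
A = n! is O(n!)
B = n¹⁰ is O(n¹⁰)
C = n⁴ is O(n⁴)
D = n² log(n) is O(n² log n)

Therefore, the order from fastest to slowest is: A > B > C > D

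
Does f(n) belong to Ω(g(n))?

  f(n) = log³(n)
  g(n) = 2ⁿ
False

f(n) = log³(n) is O(log³ n), and g(n) = 2ⁿ is O(2ⁿ).
Since O(log³ n) grows slower than O(2ⁿ), f(n) = Ω(g(n)) is false.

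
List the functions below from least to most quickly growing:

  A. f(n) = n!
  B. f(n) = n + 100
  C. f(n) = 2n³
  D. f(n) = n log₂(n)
B < D < C < A

Comparing growth rates:
B = n + 100 is O(n)
D = n log₂(n) is O(n log n)
C = 2n³ is O(n³)
A = n! is O(n!)

Therefore, the order from slowest to fastest is: B < D < C < A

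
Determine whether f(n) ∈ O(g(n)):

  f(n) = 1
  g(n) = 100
True

f(n) = 1 and g(n) = 100 are both O(1).
Big-O permits equal growth rates (f ≤ c·g for some c), so f(n) = O(g(n)) is true.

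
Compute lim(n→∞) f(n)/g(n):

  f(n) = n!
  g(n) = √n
∞

Since n! (O(n!)) grows faster than √n (O(√n)),
the ratio f(n)/g(n) → ∞ as n → ∞.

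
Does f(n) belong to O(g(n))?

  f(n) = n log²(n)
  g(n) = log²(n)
False

f(n) = n log²(n) is O(n log² n), and g(n) = log²(n) is O(log² n).
Since O(n log² n) grows faster than O(log² n), f(n) = O(g(n)) is false.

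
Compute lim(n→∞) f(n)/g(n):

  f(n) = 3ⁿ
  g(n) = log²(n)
∞

Since 3ⁿ (O(3ⁿ)) grows faster than log²(n) (O(log² n)),
the ratio f(n)/g(n) → ∞ as n → ∞.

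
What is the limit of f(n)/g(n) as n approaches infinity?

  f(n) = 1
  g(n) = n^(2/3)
0

Since 1 (O(1)) grows slower than n^(2/3) (O(n^(2/3))),
the ratio f(n)/g(n) → 0 as n → ∞.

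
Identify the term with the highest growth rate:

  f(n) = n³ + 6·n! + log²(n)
6·n!

Looking at each term:
  - n³ is O(n³)
  - 6·n! is O(n!)
  - log²(n) is O(log² n)

The term 6·n! (O(n!)) grows fastest and dominates all others.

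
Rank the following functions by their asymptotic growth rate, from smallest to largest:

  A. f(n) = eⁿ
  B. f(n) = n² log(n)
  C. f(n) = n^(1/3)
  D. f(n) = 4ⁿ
C < B < A < D

Comparing growth rates:
C = n^(1/3) is O(n^(1/3))
B = n² log(n) is O(n² log n)
A = eⁿ is O(eⁿ)
D = 4ⁿ is O(4ⁿ)

Therefore, the order from slowest to fastest is: C < B < A < D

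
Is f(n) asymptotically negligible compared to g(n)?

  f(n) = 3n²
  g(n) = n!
True

f(n) = 3n² is O(n²), and g(n) = n! is O(n!).
Since O(n²) grows strictly slower than O(n!), f(n) = o(g(n)) is true.
This means lim(n→∞) f(n)/g(n) = 0.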